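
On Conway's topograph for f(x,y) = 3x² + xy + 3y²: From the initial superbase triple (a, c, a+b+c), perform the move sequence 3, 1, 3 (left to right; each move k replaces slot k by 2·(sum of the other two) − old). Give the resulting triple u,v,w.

start (3,3,7) = (f(1,0),f(0,1),f(1,1))
replace slot 3: 2·(3+3) − 7 = 5 → (3,3,5)
replace slot 1: 2·(3+5) − 3 = 13 → (13,3,5)
replace slot 3: 2·(13+3) − 5 = 27 → (13,3,27)

13,3,27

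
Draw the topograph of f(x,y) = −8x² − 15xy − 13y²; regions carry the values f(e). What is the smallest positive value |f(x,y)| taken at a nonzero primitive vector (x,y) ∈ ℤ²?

translate: b→-1 (≡15 mod 16), so (8,15,13)→(8,-1,6)
flip: (8,-1,6)→(6,1,8)
reduced (well bottom): (6,1,8) with a≤c, −a<b≤a
well minimum |f| = |-6| = 6 (negative-definite)

6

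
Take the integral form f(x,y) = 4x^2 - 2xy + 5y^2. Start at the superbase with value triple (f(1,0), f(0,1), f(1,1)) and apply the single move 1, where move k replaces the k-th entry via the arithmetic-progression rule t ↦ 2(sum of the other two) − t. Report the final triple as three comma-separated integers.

start (4,5,7) = (f(1,0),f(0,1),f(1,1))
replace slot 1: 2·(5+7) − 4 = 20 → (20,5,7)

20,5,7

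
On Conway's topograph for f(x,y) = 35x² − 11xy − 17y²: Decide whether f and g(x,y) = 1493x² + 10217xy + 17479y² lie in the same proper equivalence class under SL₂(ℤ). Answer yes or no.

D₁ = 2501, D₂ = 2501
river cycle of f (length 10): (-17, 45, 7), (7, 39, -35), (-35, 31, 11), (11, 35, -29), (-29, 23, 17), (17, 45, -7), (-7, 39, 35), (35, 31, -11), (-11, 35, 29), (29, 23, -17)
river cycle of g (length 10): (-17, 45, 7), (7, 39, -35), (-35, 31, 11), (11, 35, -29), (-29, 23, 17), (17, 45, -7), (-7, 39, 35), (35, 31, -11), (-11, 35, 29), (29, 23, -17)
cycles coincide ⇒ equivalent

yes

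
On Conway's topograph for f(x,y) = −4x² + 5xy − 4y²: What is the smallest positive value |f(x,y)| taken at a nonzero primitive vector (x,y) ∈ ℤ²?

translate: b→3 (≡-5 mod 8), so (4,-5,4)→(4,3,3)
flip: (4,3,3)→(3,-3,4)
translate: b→3 (≡-3 mod 6), so (3,-3,4)→(3,3,4)
reduced (well bottom): (3,3,4) with a≤c, −a<b≤a
well minimum |f| = |-3| = 3 (negative-definite)

3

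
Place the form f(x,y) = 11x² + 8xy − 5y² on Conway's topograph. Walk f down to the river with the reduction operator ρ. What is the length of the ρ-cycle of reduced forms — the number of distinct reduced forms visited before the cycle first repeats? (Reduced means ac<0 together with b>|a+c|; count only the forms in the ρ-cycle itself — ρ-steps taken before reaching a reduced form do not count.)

D = 284, ⌊√D⌋ = 16
river: ρ → (-5,12,7)
river: ρ → (7,16,-1)
river: ρ → (-1,16,7)
river: ρ → (7,12,-5)
river: ρ → (-5,8,11)
river: ρ → (11,14,-2)
river: ρ → (-2,14,11)
river: ρ → (11,8,-5)
ρ-cycle length = 8 (tail of 0 descent steps not counted)

8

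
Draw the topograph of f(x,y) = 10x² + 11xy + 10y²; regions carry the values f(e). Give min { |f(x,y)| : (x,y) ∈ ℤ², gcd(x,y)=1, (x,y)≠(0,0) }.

translate: b→-9 (≡11 mod 20), so (10,11,10)→(10,-9,9)
flip: (10,-9,9)→(9,9,10)
reduced (well bottom): (9,9,10) with a≤c, −a<b≤a
well minimum = a = 9

9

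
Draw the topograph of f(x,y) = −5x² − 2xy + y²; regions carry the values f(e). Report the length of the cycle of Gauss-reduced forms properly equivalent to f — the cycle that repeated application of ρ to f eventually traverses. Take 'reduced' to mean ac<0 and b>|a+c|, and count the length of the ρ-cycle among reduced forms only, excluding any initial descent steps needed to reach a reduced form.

D = 24, ⌊√D⌋ = 4
descent: ρ → (1,4,-2)  [lands on river]
river: ρ → (-2,4,1)
ρ-cycle length = 2 (tail of 1 descent step not counted)

2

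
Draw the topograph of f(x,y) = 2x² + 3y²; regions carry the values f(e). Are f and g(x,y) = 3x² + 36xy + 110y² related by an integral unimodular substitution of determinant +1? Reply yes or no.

D₁ = -24, D₂ = -24
f: reduced (well bottom): (2,0,3) with a≤c, −a<b≤a
g: translate: b→0 (≡36 mod 6), so (3,36,110)→(3,0,2)
g: flip: (3,0,2)→(2,0,3)
g: reduced (well bottom): (2,0,3) with a≤c, −a<b≤a
reduced forms (2, 0, 3) vs (2, 0, 3) ⇒ equivalent

yes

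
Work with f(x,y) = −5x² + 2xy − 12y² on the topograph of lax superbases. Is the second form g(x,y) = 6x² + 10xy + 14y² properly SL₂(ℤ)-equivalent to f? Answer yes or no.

D₁ = -236, D₂ = -236
f is negative-definite; reduce −f:
−f: reduced (well bottom): (5,-2,12) with a≤c, −a<b≤a
flip sign back: reduced form of f is (-5,2,-12)
g: translate: b→-2 (≡10 mod 12), so (6,10,14)→(6,-2,10)
g: reduced (well bottom): (6,-2,10) with a≤c, −a<b≤a
reduced forms (-5, 2, -12) vs (6, -2, 10) ⇒ inequivalent

no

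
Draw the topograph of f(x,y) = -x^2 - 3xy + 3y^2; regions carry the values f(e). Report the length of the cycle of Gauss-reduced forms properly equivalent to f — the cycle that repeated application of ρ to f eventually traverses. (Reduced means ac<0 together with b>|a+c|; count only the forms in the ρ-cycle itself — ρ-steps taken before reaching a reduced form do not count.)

D = 21, ⌊√D⌋ = 4
descent: ρ → (3,3,-1)  [lands on river]
river: ρ → (-1,3,3)
ρ-cycle length = 2 (tail of 1 descent step not counted)

2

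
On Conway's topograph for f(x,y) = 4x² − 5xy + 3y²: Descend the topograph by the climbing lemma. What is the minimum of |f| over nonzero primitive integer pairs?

translate: b→3 (≡-5 mod 8), so (4,-5,3)→(4,3,2)
flip: (4,3,2)→(2,-3,4)
translate: b→1 (≡-3 mod 4), so (2,-3,4)→(2,1,3)
reduced (well bottom): (2,1,3) with a≤c, −a<b≤a
well minimum = a = 2

2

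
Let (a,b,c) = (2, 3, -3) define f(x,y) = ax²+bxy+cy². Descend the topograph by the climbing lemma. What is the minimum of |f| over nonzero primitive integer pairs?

river: ρ → (-3,3,2)
river: ρ → (2,5,-1)
river: ρ → (-1,5,2)
river: ρ → (2,3,-3)
closes: descent 0, river 4
min |a| on river = 1

1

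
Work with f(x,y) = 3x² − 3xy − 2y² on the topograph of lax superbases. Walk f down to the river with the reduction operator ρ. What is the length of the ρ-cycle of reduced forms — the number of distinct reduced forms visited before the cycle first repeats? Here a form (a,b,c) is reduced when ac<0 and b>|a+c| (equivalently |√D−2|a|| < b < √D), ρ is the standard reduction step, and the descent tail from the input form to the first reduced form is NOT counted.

D = 33, ⌊√D⌋ = 5
descent: ρ → (-2,3,3)  [lands on river]
river: ρ → (3,3,-2)
river: ρ → (-2,5,1)
river: ρ → (1,5,-2)
ρ-cycle length = 4 (tail of 1 descent step not counted)

4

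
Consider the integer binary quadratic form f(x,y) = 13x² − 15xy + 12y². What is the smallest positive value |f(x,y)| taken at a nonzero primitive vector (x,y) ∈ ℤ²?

translate: b→11 (≡-15 mod 26), so (13,-15,12)→(13,11,10)
flip: (13,11,10)→(10,-11,13)
translate: b→9 (≡-11 mod 20), so (10,-11,13)→(10,9,12)
reduced (well bottom): (10,9,12) with a≤c, −a<b≤a
well minimum = a = 10

10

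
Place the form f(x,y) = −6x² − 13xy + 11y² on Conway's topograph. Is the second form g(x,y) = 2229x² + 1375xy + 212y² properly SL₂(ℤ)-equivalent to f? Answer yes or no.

D₁ = 433, D₂ = 433
river cycle of f (length 46): (11, 13, -6), (-6, 11, 13), (13, 15, -4), (-4, 17, 9), (9, 19, -2), (-2, 17, 18), (18, 19, -1), (-1, 19, 18), (18, 17, -2), (-2, 19, 9), … (36 more)
river cycle of g (length 46): (12, 7, -8), (-8, 9, 11), (11, 13, -6), (-6, 11, 13), (13, 15, -4), (-4, 17, 9), (9, 19, -2), (-2, 17, 18), (18, 19, -1), (-1, 19, 18), … (36 more)
cycles coincide ⇒ equivalent

yes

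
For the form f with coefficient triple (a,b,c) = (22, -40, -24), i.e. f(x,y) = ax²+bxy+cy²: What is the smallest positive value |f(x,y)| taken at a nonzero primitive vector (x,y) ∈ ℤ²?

descent: ρ → (-24,40,22)  [lands on river]
river: ρ → (22,48,-16)
river: ρ → (-16,48,22)
river: ρ → (22,40,-24)
river: ρ → (-24,56,6)
river: ρ → (6,52,-42)
river: ρ → (-42,32,16)
river: ρ → (16,32,-42)
river: ρ → (-42,52,6)
river: ρ → (6,56,-24)
closes: descent 1, river 10
min |a| on river = 6

6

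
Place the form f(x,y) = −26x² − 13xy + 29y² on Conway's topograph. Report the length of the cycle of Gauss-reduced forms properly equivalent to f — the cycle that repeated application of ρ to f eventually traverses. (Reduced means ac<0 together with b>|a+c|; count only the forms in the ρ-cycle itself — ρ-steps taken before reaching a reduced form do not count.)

D = 3185, ⌊√D⌋ = 56
descent: ρ → (29,13,-26)  [lands on river]
river: ρ → (-26,39,16)
river: ρ → (16,25,-40)
river: ρ → (-40,55,1)
river: ρ → (1,55,-40)
river: ρ → (-40,25,16)
river: ρ → (16,39,-26)
river: ρ → (-26,13,29)
river: ρ → (29,45,-10)
river: ρ → (-10,55,4)
river: ρ → (4,49,-49)
river: ρ → (-49,49,4)
river: ρ → (4,55,-10)
river: ρ → (-10,45,29)
ρ-cycle length = 14 (tail of 1 descent step not counted)

14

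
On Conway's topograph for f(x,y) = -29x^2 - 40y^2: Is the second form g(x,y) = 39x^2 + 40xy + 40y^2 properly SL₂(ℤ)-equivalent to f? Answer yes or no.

D₁ = -4640, D₂ = -4640
f is negative-definite; reduce −f:
−f: reduced (well bottom): (29,0,40) with a≤c, −a<b≤a
flip sign back: reduced form of f is (-29,0,-40)
g: translate: b→-38 (≡40 mod 78), so (39,40,40)→(39,-38,39)
g: flip: (39,-38,39)→(39,38,39)
g: reduced (well bottom): (39,38,39) with a≤c, −a<b≤a
reduced forms (-29, 0, -40) vs (39, 38, 39) ⇒ inequivalent

no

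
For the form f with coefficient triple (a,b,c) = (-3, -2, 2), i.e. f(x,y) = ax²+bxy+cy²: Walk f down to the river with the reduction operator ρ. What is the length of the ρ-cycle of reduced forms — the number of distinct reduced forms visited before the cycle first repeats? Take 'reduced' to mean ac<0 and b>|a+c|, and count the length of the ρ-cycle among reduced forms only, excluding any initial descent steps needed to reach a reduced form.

D = 28, ⌊√D⌋ = 5
descent: ρ → (2,2,-3)  [lands on river]
river: ρ → (-3,4,1)
river: ρ → (1,4,-3)
river: ρ → (-3,2,2)
ρ-cycle length = 4 (tail of 1 descent step not counted)

4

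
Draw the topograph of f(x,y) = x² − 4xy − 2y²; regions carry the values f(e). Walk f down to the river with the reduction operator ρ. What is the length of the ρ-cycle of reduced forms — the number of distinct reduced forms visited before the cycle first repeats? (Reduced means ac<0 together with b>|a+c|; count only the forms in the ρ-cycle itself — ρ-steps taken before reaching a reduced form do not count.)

D = 24, ⌊√D⌋ = 4
descent: ρ → (-2,4,1)  [lands on river]
river: ρ → (1,4,-2)
ρ-cycle length = 2 (tail of 1 descent step not counted)

2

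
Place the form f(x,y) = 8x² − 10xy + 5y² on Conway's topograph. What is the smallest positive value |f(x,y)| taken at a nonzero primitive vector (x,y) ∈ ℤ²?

translate: b→6 (≡-10 mod 16), so (8,-10,5)→(8,6,3)
flip: (8,6,3)→(3,-6,8)
translate: b→0 (≡-6 mod 6), so (3,-6,8)→(3,0,5)
reduced (well bottom): (3,0,5) with a≤c, −a<b≤a
well minimum = a = 3

3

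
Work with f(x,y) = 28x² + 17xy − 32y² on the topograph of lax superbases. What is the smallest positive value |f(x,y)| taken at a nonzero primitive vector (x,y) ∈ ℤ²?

river: ρ → (-32,47,13)
river: ρ → (13,57,-12)
river: ρ → (-12,39,49)
river: ρ → (49,59,-2)
river: ρ → (-2,61,19)
river: ρ → (19,53,-14)
river: ρ → (-14,59,7)
river: ρ → (7,53,-38)
river: ρ → (-38,23,22)
river: ρ → (22,21,-39)
river: ρ → (-39,57,4)
river: ρ → (4,55,-53)
river: ρ → (-53,51,6)
river: ρ → (6,57,-26)
river: ρ → (-26,47,16)
river: ρ → (16,49,-23)
river: ρ → (-23,43,22)
river: ρ → (22,45,-21)
river: ρ → (-21,39,28)
river: ρ → (28,17,-32)
closes: descent 0, river 20
min |a| on river = 2

2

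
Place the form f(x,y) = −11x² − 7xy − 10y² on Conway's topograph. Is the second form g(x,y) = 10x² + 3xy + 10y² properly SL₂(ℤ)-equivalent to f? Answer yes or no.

D₁ = -391, D₂ = -391
f is negative-definite; reduce −f:
−f: flip: (11,7,10)→(10,-7,11)
−f: reduced (well bottom): (10,-7,11) with a≤c, −a<b≤a
flip sign back: reduced form of f is (-10,7,-11)
g: reduced (well bottom): (10,3,10) with a≤c, −a<b≤a
reduced forms (-10, 7, -11) vs (10, 3, 10) ⇒ inequivalent

no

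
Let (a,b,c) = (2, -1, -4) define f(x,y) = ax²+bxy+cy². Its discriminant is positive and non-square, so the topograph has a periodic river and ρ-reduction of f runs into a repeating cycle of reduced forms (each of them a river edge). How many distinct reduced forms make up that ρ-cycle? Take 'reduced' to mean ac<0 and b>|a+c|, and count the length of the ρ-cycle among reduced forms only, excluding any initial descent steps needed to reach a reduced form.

D = 33, ⌊√D⌋ = 5
descent: ρ → (-4,1,2)
descent: ρ → (2,3,-3)  [lands on river]
river: ρ → (-3,3,2)
river: ρ → (2,5,-1)
river: ρ → (-1,5,2)
ρ-cycle length = 4 (tail of 2 descent steps not counted)

4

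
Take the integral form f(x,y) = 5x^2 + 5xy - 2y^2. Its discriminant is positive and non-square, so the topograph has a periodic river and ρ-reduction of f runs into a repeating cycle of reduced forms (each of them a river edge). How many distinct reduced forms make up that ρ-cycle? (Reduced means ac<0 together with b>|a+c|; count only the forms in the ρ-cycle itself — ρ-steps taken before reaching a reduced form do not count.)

D = 65, ⌊√D⌋ = 8
river: ρ → (-2,7,2)
river: ρ → (2,5,-5)
river: ρ → (-5,5,2)
river: ρ → (2,7,-2)
river: ρ → (-2,5,5)
river: ρ → (5,5,-2)
ρ-cycle length = 6 (tail of 0 descent steps not counted)

6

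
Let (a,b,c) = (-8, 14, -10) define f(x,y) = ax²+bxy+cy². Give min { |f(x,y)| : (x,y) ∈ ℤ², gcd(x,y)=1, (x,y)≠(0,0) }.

translate: b→2 (≡-14 mod 16), so (8,-14,10)→(8,2,4)
flip: (8,2,4)→(4,-2,8)
reduced (well bottom): (4,-2,8) with a≤c, −a<b≤a
well minimum |f| = |-4| = 4 (negative-definite)

4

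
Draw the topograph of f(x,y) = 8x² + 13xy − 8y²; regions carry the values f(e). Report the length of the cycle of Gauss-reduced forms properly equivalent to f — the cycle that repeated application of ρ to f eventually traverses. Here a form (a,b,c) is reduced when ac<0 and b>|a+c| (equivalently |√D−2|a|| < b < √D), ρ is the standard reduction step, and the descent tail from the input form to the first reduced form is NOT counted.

D = 425, ⌊√D⌋ = 20
river: ρ → (-8,19,2)
river: ρ → (2,17,-17)
river: ρ → (-17,17,2)
river: ρ → (2,19,-8)
river: ρ → (-8,13,8)
river: ρ → (8,19,-2)
river: ρ → (-2,17,17)
river: ρ → (17,17,-2)
river: ρ → (-2,19,8)
river: ρ → (8,13,-8)
ρ-cycle length = 10 (tail of 0 descent steps not counted)

10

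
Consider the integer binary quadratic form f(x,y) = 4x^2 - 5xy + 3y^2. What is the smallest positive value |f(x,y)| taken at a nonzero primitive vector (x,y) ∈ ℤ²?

translate: b→3 (≡-5 mod 8), so (4,-5,3)→(4,3,2)
flip: (4,3,2)→(2,-3,4)
translate: b→1 (≡-3 mod 4), so (2,-3,4)→(2,1,3)
reduced (well bottom): (2,1,3) with a≤c, −a<b≤a
well minimum = a = 2

2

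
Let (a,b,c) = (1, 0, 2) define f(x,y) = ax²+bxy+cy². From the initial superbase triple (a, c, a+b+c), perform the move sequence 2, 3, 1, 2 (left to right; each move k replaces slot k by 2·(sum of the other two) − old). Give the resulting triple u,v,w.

start (1,2,3) = (f(1,0),f(0,1),f(1,1))
replace slot 2: 2·(1+3) − 2 = 6 → (1,6,3)
replace slot 3: 2·(1+6) − 3 = 11 → (1,6,11)
replace slot 1: 2·(6+11) − 1 = 33 → (33,6,11)
replace slot 2: 2·(33+11) − 6 = 82 → (33,82,11)

33,82,11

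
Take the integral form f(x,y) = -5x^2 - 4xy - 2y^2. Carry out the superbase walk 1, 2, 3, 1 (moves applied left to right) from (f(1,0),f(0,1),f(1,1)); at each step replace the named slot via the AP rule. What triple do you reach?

start (-5,-2,-11) = (f(1,0),f(0,1),f(1,1))
replace slot 1: 2·((-2)+(-11)) − (-5) = -21 → (-21,-2,-11)
replace slot 2: 2·((-21)+(-11)) − (-2) = -62 → (-21,-62,-11)
replace slot 3: 2·((-21)+(-62)) − (-11) = -155 → (-21,-62,-155)
replace slot 1: 2·((-62)+(-155)) − (-21) = -413 → (-413,-62,-155)

-413,-62,-155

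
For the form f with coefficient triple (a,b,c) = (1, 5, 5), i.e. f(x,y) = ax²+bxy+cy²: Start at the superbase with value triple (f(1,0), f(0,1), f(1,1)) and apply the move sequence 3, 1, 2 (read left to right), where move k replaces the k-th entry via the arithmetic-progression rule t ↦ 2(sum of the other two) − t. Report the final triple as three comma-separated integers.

start (1,5,11) = (f(1,0),f(0,1),f(1,1))
replace slot 3: 2·(1+5) − 11 = 1 → (1,5,1)
replace slot 1: 2·(5+1) − 1 = 11 → (11,5,1)
replace slot 2: 2·(11+1) − 5 = 19 → (11,19,1)

11,19,1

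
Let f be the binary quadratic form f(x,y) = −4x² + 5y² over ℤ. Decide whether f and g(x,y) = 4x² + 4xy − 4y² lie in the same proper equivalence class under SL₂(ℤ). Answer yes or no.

D₁ = 80, D₂ = 80
river cycle of f (length 2): (-4, 8, 1), (1, 8, -4)
river cycle of g (length 2): (-4, 4, 4), (4, 4, -4)
cycles differ ⇒ inequivalent

no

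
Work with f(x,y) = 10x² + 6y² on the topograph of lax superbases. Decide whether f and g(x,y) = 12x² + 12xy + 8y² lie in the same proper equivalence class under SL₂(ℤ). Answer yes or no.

D₁ = -240, D₂ = -240
f: flip: (10,0,6)→(6,0,10)
f: reduced (well bottom): (6,0,10) with a≤c, −a<b≤a
g: flip: (12,12,8)→(8,-12,12)
g: translate: b→4 (≡-12 mod 16), so (8,-12,12)→(8,4,8)
g: reduced (well bottom): (8,4,8) with a≤c, −a<b≤a
reduced forms (6, 0, 10) vs (8, 4, 8) ⇒ inequivalent

no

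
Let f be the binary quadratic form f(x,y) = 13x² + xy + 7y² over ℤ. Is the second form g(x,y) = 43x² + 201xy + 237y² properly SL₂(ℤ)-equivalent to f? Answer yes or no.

D₁ = -363, D₂ = -363
f: flip: (13,1,7)→(7,-1,13)
f: reduced (well bottom): (7,-1,13) with a≤c, −a<b≤a
g: translate: b→29 (≡201 mod 86), so (43,201,237)→(43,29,7)
g: flip: (43,29,7)→(7,-29,43)
g: translate: b→-1 (≡-29 mod 14), so (7,-29,43)→(7,-1,13)
g: reduced (well bottom): (7,-1,13) with a≤c, −a<b≤a
reduced forms (7, -1, 13) vs (7, -1, 13) ⇒ equivalent

yes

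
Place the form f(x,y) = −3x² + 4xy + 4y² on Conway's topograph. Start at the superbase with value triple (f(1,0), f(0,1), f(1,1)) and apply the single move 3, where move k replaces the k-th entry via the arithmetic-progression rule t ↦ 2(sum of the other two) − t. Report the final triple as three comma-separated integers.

start (-3,4,5) = (f(1,0),f(0,1),f(1,1))
replace slot 3: 2·((-3)+4) − 5 = -3 → (-3,4,-3)

-3,4,-3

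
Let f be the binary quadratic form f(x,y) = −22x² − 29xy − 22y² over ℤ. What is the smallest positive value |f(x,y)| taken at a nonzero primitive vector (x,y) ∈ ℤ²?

translate: b→-15 (≡29 mod 44), so (22,29,22)→(22,-15,15)
flip: (22,-15,15)→(15,15,22)
reduced (well bottom): (15,15,22) with a≤c, −a<b≤a
well minimum |f| = |-15| = 15 (negative-definite)

15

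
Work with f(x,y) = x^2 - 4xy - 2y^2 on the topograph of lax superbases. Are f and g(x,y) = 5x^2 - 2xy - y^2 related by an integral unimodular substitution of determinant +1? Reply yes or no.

D₁ = 24, D₂ = 24
river cycle of f (length 2): (-2, 4, 1), (1, 4, -2)
river cycle of g (length 2): (-1, 4, 2), (2, 4, -1)
cycles differ ⇒ inequivalent

no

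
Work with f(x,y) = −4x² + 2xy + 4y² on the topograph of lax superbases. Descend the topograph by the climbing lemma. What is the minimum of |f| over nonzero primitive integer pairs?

river: ρ → (4,6,-2)
river: ρ → (-2,6,4)
river: ρ → (4,2,-4)
river: ρ → (-4,6,2)
river: ρ → (2,6,-4)
river: ρ → (-4,2,4)
closes: descent 0, river 6
min |a| on river = 2

2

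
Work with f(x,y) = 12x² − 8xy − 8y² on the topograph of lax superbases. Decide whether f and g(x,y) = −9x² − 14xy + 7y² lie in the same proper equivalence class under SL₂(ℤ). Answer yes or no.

D₁ = 448, D₂ = 448
river cycle of f (length 4): (-8, 8, 12), (12, 16, -4), (-4, 16, 12), (12, 8, -8)
river cycle of g (length 6): (7, 14, -9), (-9, 4, 12), (12, 20, -1), (-1, 20, 12), (12, 4, -9), (-9, 14, 7)
cycles differ ⇒ inequivalent

no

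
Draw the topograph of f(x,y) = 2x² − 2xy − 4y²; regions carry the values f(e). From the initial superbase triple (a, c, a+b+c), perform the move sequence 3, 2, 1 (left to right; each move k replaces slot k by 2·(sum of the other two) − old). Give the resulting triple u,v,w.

start (2,-4,-4) = (f(1,0),f(0,1),f(1,1))
replace slot 3: 2·(2+(-4)) − (-4) = 0 → (2,-4,0)
replace slot 2: 2·(2+0) − (-4) = 8 → (2,8,0)
replace slot 1: 2·(8+0) − 2 = 14 → (14,8,0)

14,8,0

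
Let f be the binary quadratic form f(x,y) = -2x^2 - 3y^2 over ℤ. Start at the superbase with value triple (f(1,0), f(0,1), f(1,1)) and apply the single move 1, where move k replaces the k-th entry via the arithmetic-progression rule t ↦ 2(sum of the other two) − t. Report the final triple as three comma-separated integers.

start (-2,-3,-5) = (f(1,0),f(0,1),f(1,1))
replace slot 1: 2·((-3)+(-5)) − (-2) = -14 → (-14,-3,-5)

-14,-3,-5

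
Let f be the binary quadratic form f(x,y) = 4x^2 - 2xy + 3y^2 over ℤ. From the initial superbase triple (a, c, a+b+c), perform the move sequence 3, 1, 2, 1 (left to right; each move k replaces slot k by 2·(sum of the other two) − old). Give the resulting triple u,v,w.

start (4,3,5) = (f(1,0),f(0,1),f(1,1))
replace slot 3: 2·(4+3) − 5 = 9 → (4,3,9)
replace slot 1: 2·(3+9) − 4 = 20 → (20,3,9)
replace slot 2: 2·(20+9) − 3 = 55 → (20,55,9)
replace slot 1: 2·(55+9) − 20 = 108 → (108,55,9)

108,55,9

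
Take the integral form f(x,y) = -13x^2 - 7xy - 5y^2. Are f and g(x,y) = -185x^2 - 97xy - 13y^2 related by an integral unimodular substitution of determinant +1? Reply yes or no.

D₁ = -211, D₂ = -211
f is negative-definite; reduce −f:
−f: flip: (13,7,5)→(5,-7,13)
−f: translate: b→3 (≡-7 mod 10), so (5,-7,13)→(5,3,11)
−f: reduced (well bottom): (5,3,11) with a≤c, −a<b≤a
flip sign back: reduced form of f is (-5,-3,-11)
g is negative-definite; reduce −g:
−g: flip: (185,97,13)→(13,-97,185)
−g: translate: b→7 (≡-97 mod 26), so (13,-97,185)→(13,7,5)
−g: flip: (13,7,5)→(5,-7,13)
−g: translate: b→3 (≡-7 mod 10), so (5,-7,13)→(5,3,11)
−g: reduced (well bottom): (5,3,11) with a≤c, −a<b≤a
flip sign back: reduced form of g is (-5,-3,-11)
reduced forms (-5, -3, -11) vs (-5, -3, -11) ⇒ equivalent

yes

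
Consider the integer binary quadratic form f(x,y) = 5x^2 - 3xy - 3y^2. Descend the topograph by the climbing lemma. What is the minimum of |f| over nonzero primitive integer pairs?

descent: ρ → (-3,3,5)  [lands on river]
river: ρ → (5,7,-1)
river: ρ → (-1,7,5)
river: ρ → (5,3,-3)
closes: descent 1, river 4
min |a| on river = 1

1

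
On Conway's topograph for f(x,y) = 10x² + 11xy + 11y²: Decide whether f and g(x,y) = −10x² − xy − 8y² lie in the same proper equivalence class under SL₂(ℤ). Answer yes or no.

D₁ = -319, D₂ = -319
f: translate: b→-9 (≡11 mod 20), so (10,11,11)→(10,-9,10)
f: flip: (10,-9,10)→(10,9,10)
f: reduced (well bottom): (10,9,10) with a≤c, −a<b≤a
g is negative-definite; reduce −g:
−g: flip: (10,1,8)→(8,-1,10)
−g: reduced (well bottom): (8,-1,10) with a≤c, −a<b≤a
flip sign back: reduced form of g is (-8,1,-10)
reduced forms (10, 9, 10) vs (-8, 1, -10) ⇒ inequivalent

no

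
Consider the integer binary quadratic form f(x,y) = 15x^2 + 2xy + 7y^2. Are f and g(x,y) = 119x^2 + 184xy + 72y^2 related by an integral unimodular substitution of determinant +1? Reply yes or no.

D₁ = -416, D₂ = -416
f: flip: (15,2,7)→(7,-2,15)
f: reduced (well bottom): (7,-2,15) with a≤c, −a<b≤a
g: translate: b→-54 (≡184 mod 238), so (119,184,72)→(119,-54,7)
g: flip: (119,-54,7)→(7,54,119)
g: translate: b→-2 (≡54 mod 14), so (7,54,119)→(7,-2,15)
g: reduced (well bottom): (7,-2,15) with a≤c, −a<b≤a
reduced forms (7, -2, 15) vs (7, -2, 15) ⇒ equivalent

yes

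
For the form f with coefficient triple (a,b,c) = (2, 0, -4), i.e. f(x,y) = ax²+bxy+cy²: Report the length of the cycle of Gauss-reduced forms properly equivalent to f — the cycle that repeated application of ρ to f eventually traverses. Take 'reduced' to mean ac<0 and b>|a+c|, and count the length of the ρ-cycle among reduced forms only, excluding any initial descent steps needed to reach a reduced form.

D = 32, ⌊√D⌋ = 5
descent: ρ → (-4,0,2)
descent: ρ → (2,4,-2)  [lands on river]
river: ρ → (-2,4,2)
ρ-cycle length = 2 (tail of 2 descent steps not counted)

2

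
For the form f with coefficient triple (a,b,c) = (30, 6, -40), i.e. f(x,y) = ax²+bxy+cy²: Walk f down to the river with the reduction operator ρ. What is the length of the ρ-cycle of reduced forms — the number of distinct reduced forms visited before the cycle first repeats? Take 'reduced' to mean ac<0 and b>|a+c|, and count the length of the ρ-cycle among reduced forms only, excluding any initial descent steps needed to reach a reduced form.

D = 4836, ⌊√D⌋ = 69
descent: ρ → (-40,-6,30)
descent: ρ → (30,66,-4)  [lands on river]
river: ρ → (-4,62,62)
river: ρ → (62,62,-4)
river: ρ → (-4,66,30)
river: ρ → (30,54,-16)
river: ρ → (-16,42,48)
river: ρ → (48,54,-10)
river: ρ → (-10,66,12)
river: ρ → (12,54,-40)
river: ρ → (-40,26,26)
river: ρ → (26,26,-40)
river: ρ → (-40,54,12)
river: ρ → (12,66,-10)
river: ρ → (-10,54,48)
river: ρ → (48,42,-16)
river: ρ → (-16,54,30)
ρ-cycle length = 16 (tail of 2 descent steps not counted)

16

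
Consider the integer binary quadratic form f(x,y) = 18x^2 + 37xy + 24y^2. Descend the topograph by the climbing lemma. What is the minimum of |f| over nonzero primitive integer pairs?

translate: b→1 (≡37 mod 36), so (18,37,24)→(18,1,5)
flip: (18,1,5)→(5,-1,18)
reduced (well bottom): (5,-1,18) with a≤c, −a<b≤a
well minimum = a = 5

5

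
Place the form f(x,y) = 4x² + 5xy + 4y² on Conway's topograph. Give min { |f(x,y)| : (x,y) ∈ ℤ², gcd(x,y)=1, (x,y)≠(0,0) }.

translate: b→-3 (≡5 mod 8), so (4,5,4)→(4,-3,3)
flip: (4,-3,3)→(3,3,4)
reduced (well bottom): (3,3,4) with a≤c, −a<b≤a
well minimum = a = 3

3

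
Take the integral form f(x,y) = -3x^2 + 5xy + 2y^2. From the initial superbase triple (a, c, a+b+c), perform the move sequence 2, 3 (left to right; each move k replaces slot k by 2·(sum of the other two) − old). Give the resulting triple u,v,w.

start (-3,2,4) = (f(1,0),f(0,1),f(1,1))
replace slot 2: 2·((-3)+4) − 2 = 0 → (-3,0,4)
replace slot 3: 2·((-3)+0) − 4 = -10 → (-3,0,-10)

-3,0,-10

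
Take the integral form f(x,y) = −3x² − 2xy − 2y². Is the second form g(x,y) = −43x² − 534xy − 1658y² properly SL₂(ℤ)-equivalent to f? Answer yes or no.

D₁ = -20, D₂ = -20
f is negative-definite; reduce −f:
−f: flip: (3,2,2)→(2,-2,3)
−f: translate: b→2 (≡-2 mod 4), so (2,-2,3)→(2,2,3)
−f: reduced (well bottom): (2,2,3) with a≤c, −a<b≤a
flip sign back: reduced form of f is (-2,-2,-3)
g is negative-definite; reduce −g:
−g: translate: b→18 (≡534 mod 86), so (43,534,1658)→(43,18,2)
−g: flip: (43,18,2)→(2,-18,43)
−g: translate: b→2 (≡-18 mod 4), so (2,-18,43)→(2,2,3)
−g: reduced (well bottom): (2,2,3) with a≤c, −a<b≤a
flip sign back: reduced form of g is (-2,-2,-3)
reduced forms (-2, -2, -3) vs (-2, -2, -3) ⇒ equivalent

yes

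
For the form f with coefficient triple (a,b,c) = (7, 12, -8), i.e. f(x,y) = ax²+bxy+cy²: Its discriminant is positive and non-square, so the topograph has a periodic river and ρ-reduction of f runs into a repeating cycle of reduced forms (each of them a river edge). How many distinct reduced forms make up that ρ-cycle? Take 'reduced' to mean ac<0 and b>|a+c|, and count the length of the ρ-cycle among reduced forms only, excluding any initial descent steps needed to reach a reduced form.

D = 368, ⌊√D⌋ = 19
river: ρ → (-8,4,11)
river: ρ → (11,18,-1)
river: ρ → (-1,18,11)
river: ρ → (11,4,-8)
river: ρ → (-8,12,7)
river: ρ → (7,16,-4)
river: ρ → (-4,16,7)
river: ρ → (7,12,-8)
ρ-cycle length = 8 (tail of 0 descent steps not counted)

8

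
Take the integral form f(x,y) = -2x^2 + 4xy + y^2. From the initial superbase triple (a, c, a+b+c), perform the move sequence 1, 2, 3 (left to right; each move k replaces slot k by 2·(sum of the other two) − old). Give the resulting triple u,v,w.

start (-2,1,3) = (f(1,0),f(0,1),f(1,1))
replace slot 1: 2·(1+3) − (-2) = 10 → (10,1,3)
replace slot 2: 2·(10+3) − 1 = 25 → (10,25,3)
replace slot 3: 2·(10+25) − 3 = 67 → (10,25,67)

10,25,67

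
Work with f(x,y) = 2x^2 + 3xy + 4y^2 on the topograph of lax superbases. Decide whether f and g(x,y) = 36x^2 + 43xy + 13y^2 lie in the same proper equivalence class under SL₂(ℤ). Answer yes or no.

D₁ = -23, D₂ = -23
f: translate: b→-1 (≡3 mod 4), so (2,3,4)→(2,-1,3)
f: reduced (well bottom): (2,-1,3) with a≤c, −a<b≤a
g: translate: b→-29 (≡43 mod 72), so (36,43,13)→(36,-29,6)
g: flip: (36,-29,6)→(6,29,36)
g: translate: b→5 (≡29 mod 12), so (6,29,36)→(6,5,2)
g: flip: (6,5,2)→(2,-5,6)
g: translate: b→-1 (≡-5 mod 4), so (2,-5,6)→(2,-1,3)
g: reduced (well bottom): (2,-1,3) with a≤c, −a<b≤a
reduced forms (2, -1, 3) vs (2, -1, 3) ⇒ equivalent

yes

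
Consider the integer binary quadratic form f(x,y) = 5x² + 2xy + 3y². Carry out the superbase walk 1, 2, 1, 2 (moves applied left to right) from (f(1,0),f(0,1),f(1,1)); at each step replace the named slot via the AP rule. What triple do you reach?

start (5,3,10) = (f(1,0),f(0,1),f(1,1))
replace slot 1: 2·(3+10) − 5 = 21 → (21,3,10)
replace slot 2: 2·(21+10) − 3 = 59 → (21,59,10)
replace slot 1: 2·(59+10) − 21 = 117 → (117,59,10)
replace slot 2: 2·(117+10) − 59 = 195 → (117,195,10)

117,195,10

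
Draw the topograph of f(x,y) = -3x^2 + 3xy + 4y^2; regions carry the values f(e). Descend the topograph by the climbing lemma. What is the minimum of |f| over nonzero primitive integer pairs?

river: ρ → (4,5,-2)
river: ρ → (-2,7,1)
river: ρ → (1,7,-2)
river: ρ → (-2,5,4)
river: ρ → (4,3,-3)
river: ρ → (-3,3,4)
closes: descent 0, river 6
min |a| on river = 1

1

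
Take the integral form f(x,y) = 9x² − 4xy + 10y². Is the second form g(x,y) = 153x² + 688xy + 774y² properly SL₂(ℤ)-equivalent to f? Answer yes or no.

D₁ = -344, D₂ = -344
f: reduced (well bottom): (9,-4,10) with a≤c, −a<b≤a
g: translate: b→76 (≡688 mod 306), so (153,688,774)→(153,76,10)
g: flip: (153,76,10)→(10,-76,153)
g: translate: b→4 (≡-76 mod 20), so (10,-76,153)→(10,4,9)
g: flip: (10,4,9)→(9,-4,10)
g: reduced (well bottom): (9,-4,10) with a≤c, −a<b≤a
reduced forms (9, -4, 10) vs (9, -4, 10) ⇒ equivalent

yes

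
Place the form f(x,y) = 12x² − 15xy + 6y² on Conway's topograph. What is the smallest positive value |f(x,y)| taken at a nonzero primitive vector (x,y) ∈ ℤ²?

translate: b→9 (≡-15 mod 24), so (12,-15,6)→(12,9,3)
flip: (12,9,3)→(3,-9,12)
translate: b→3 (≡-9 mod 6), so (3,-9,12)→(3,3,6)
reduced (well bottom): (3,3,6) with a≤c, −a<b≤a
well minimum = a = 3

3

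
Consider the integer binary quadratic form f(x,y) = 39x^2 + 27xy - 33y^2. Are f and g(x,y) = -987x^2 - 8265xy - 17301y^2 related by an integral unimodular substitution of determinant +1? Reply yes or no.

D₁ = 5877, D₂ = 5877
river cycle of f (length 14): (-33, 39, 33), (33, 27, -39), (-39, 51, 21), (21, 75, -3), (-3, 75, 21), (21, 51, -39), (-39, 27, 33), (33, 39, -33), (-33, 27, 39), (39, 51, -21), … (4 more)
river cycle of g (length 14): (-33, 39, 33), (33, 27, -39), (-39, 51, 21), (21, 75, -3), (-3, 75, 21), (21, 51, -39), (-39, 27, 33), (33, 39, -33), (-33, 27, 39), (39, 51, -21), … (4 more)
cycles coincide ⇒ equivalent

yes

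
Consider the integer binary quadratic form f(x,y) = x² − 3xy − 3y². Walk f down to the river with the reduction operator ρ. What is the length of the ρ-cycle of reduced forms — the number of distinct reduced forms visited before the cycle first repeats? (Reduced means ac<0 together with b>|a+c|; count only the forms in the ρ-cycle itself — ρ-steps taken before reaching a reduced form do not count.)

D = 21, ⌊√D⌋ = 4
descent: ρ → (-3,3,1)  [lands on river]
river: ρ → (1,3,-3)
ρ-cycle length = 2 (tail of 1 descent step not counted)

2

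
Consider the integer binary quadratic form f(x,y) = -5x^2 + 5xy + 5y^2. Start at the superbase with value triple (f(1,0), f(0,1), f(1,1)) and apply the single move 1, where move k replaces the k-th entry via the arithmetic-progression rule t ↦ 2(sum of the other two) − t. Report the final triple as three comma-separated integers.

start (-5,5,5) = (f(1,0),f(0,1),f(1,1))
replace slot 1: 2·(5+5) − (-5) = 25 → (25,5,5)

25,5,5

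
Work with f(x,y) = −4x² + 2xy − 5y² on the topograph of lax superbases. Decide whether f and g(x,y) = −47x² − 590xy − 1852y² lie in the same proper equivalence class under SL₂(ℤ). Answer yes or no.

D₁ = -76, D₂ = -76
f is negative-definite; reduce −f:
−f: reduced (well bottom): (4,-2,5) with a≤c, −a<b≤a
flip sign back: reduced form of f is (-4,2,-5)
g is negative-definite; reduce −g:
−g: translate: b→26 (≡590 mod 94), so (47,590,1852)→(47,26,4)
−g: flip: (47,26,4)→(4,-26,47)
−g: translate: b→-2 (≡-26 mod 8), so (4,-26,47)→(4,-2,5)
−g: reduced (well bottom): (4,-2,5) with a≤c, −a<b≤a
flip sign back: reduced form of g is (-4,2,-5)
reduced forms (-4, 2, -5) vs (-4, 2, -5) ⇒ equivalent

yes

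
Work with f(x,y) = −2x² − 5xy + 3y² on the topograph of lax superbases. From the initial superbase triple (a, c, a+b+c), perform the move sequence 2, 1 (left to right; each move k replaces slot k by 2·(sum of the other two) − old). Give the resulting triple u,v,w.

start (-2,3,-4) = (f(1,0),f(0,1),f(1,1))
replace slot 2: 2·((-2)+(-4)) − 3 = -15 → (-2,-15,-4)
replace slot 1: 2·((-15)+(-4)) − (-2) = -36 → (-36,-15,-4)

-36,-15,-4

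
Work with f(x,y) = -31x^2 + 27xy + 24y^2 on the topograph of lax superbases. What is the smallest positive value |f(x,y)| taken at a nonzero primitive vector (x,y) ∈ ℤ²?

river: ρ → (24,21,-34)
river: ρ → (-34,47,11)
river: ρ → (11,41,-46)
river: ρ → (-46,51,6)
river: ρ → (6,57,-19)
river: ρ → (-19,57,6)
river: ρ → (6,51,-46)
river: ρ → (-46,41,11)
river: ρ → (11,47,-34)
river: ρ → (-34,21,24)
river: ρ → (24,27,-31)
river: ρ → (-31,35,20)
river: ρ → (20,45,-21)
river: ρ → (-21,39,26)
river: ρ → (26,13,-34)
river: ρ → (-34,55,5)
river: ρ → (5,55,-34)
river: ρ → (-34,13,26)
river: ρ → (26,39,-21)
river: ρ → (-21,45,20)
river: ρ → (20,35,-31)
river: ρ → (-31,27,24)
closes: descent 0, river 22
min |a| on river = 5

5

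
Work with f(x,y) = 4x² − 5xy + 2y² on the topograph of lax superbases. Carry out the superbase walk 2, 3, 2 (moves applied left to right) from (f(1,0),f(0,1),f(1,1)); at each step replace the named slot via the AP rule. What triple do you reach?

start (4,2,1) = (f(1,0),f(0,1),f(1,1))
replace slot 2: 2·(4+1) − 2 = 8 → (4,8,1)
replace slot 3: 2·(4+8) − 1 = 23 → (4,8,23)
replace slot 2: 2·(4+23) − 8 = 46 → (4,46,23)

4,46,23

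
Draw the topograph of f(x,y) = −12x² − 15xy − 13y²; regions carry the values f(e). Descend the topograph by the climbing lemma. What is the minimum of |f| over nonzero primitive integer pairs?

translate: b→-9 (≡15 mod 24), so (12,15,13)→(12,-9,10)
flip: (12,-9,10)→(10,9,12)
reduced (well bottom): (10,9,12) with a≤c, −a<b≤a
well minimum |f| = |-10| = 10 (negative-definite)

10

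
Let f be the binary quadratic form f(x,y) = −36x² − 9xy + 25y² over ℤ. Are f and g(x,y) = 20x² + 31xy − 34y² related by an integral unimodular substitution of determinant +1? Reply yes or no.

D₁ = 3681, D₂ = 3681
river cycle of f (length 46): (25, 59, -2), (-2, 57, 54), (54, 51, -5), (-5, 59, 10), (10, 41, -50), (-50, 59, 1), (1, 59, -50), (-50, 41, 10), (10, 59, -5), (-5, 51, 54), … (36 more)
river cycle of g (length 46): (-34, 37, 17), (17, 31, -40), (-40, 49, 8), (8, 47, -46), (-46, 45, 9), (9, 45, -46), (-46, 47, 8), (8, 49, -40), (-40, 31, 17), (17, 37, -34), … (36 more)
cycles differ ⇒ inequivalent

no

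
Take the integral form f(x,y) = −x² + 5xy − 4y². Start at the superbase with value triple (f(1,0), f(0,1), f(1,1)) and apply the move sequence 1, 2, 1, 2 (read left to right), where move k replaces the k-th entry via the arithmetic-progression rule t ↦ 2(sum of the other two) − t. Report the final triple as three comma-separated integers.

start (-1,-4,0) = (f(1,0),f(0,1),f(1,1))
replace slot 1: 2·((-4)+0) − (-1) = -7 → (-7,-4,0)
replace slot 2: 2·((-7)+0) − (-4) = -10 → (-7,-10,0)
replace slot 1: 2·((-10)+0) − (-7) = -13 → (-13,-10,0)
replace slot 2: 2·((-13)+0) − (-10) = -16 → (-13,-16,0)

-13,-16,0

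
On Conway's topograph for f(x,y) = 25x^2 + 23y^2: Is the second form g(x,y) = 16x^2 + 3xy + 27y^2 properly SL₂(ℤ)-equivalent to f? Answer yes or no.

D₁ = -2300, D₂ = -1719
discriminants differ ⇒ not SL₂(ℤ)-equivalent

no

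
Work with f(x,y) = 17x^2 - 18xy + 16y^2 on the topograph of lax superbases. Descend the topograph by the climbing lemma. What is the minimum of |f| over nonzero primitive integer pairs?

translate: b→16 (≡-18 mod 34), so (17,-18,16)→(17,16,15)
flip: (17,16,15)→(15,-16,17)
translate: b→14 (≡-16 mod 30), so (15,-16,17)→(15,14,16)
reduced (well bottom): (15,14,16) with a≤c, −a<b≤a
well minimum = a = 15

15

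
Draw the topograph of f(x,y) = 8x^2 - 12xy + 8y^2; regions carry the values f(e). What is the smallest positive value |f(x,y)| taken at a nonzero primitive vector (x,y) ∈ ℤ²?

translate: b→4 (≡-12 mod 16), so (8,-12,8)→(8,4,4)
flip: (8,4,4)→(4,-4,8)
translate: b→4 (≡-4 mod 8), so (4,-4,8)→(4,4,8)
reduced (well bottom): (4,4,8) with a≤c, −a<b≤a
well minimum = a = 4

4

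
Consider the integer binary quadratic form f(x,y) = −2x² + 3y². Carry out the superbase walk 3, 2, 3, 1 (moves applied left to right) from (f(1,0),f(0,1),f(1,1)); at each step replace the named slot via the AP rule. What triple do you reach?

start (-2,3,1) = (f(1,0),f(0,1),f(1,1))
replace slot 3: 2·((-2)+3) − 1 = 1 → (-2,3,1)
replace slot 2: 2·((-2)+1) − 3 = -5 → (-2,-5,1)
replace slot 3: 2·((-2)+(-5)) − 1 = -15 → (-2,-5,-15)
replace slot 1: 2·((-5)+(-15)) − (-2) = -38 → (-38,-5,-15)

-38,-5,-15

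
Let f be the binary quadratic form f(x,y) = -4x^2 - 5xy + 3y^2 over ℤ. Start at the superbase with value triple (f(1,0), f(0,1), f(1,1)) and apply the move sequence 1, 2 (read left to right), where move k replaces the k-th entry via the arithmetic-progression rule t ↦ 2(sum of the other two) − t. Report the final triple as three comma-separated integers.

start (-4,3,-6) = (f(1,0),f(0,1),f(1,1))
replace slot 1: 2·(3+(-6)) − (-4) = -2 → (-2,3,-6)
replace slot 2: 2·((-2)+(-6)) − 3 = -19 → (-2,-19,-6)

-2,-19,-6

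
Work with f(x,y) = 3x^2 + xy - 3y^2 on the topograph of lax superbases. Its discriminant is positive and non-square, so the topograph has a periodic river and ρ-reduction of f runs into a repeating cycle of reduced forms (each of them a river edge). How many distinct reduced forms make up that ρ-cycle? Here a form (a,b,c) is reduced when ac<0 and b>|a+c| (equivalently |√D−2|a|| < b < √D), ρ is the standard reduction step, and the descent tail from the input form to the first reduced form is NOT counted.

D = 37, ⌊√D⌋ = 6
river: ρ → (-3,5,1)
river: ρ → (1,5,-3)
river: ρ → (-3,1,3)
river: ρ → (3,5,-1)
river: ρ → (-1,5,3)
river: ρ → (3,1,-3)
ρ-cycle length = 6 (tail of 0 descent steps not counted)

6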